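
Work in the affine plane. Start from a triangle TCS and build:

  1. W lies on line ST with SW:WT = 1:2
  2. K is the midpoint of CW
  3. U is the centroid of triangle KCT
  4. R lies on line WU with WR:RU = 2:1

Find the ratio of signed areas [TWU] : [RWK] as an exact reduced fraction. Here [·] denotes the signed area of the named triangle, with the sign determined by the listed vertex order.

[TWU]:[RWK] = 9/2

Assign T = (0, 0), C = (1, 0), S = (0, 1) — the answer is frame-independent, so this choice is without loss of generality.
1. W lies on line ST with SW:WT = 1:2 ⇒ W = (0, 2/3)
2. K is the midpoint of CW ⇒ K = (1/2, 1/3)
3. U is the centroid of triangle KCT ⇒ U = (1/2, 1/9)
4. R lies on line WU with WR:RU = 2:1 ⇒ R = (1/3, 8/27)
2·[TWU] = -1/3, 2·[RWK] = -2/27
[TWU]:[RWK] = -1/3:-2/27 = 9/2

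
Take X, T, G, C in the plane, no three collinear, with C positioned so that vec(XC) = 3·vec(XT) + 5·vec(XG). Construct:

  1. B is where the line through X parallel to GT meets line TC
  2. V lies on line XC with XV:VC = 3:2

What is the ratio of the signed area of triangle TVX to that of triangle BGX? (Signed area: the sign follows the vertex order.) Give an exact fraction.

Work in coordinates with X = (0, 0), T = (1, 0), G = (0, 1), C = (3, 5).
1. B is where the line through X parallel to GT meets line TC ⇒ B = (5/7, -5/7)
2. V lies on line XC with XV:VC = 3:2 ⇒ V = (9/5, 3)
2·[TVX] = 3, 2·[BGX] = 5/7
[TVX]:[BGX] = 3:5/7 = 21/5

[TVX]:[BGX] = 21/5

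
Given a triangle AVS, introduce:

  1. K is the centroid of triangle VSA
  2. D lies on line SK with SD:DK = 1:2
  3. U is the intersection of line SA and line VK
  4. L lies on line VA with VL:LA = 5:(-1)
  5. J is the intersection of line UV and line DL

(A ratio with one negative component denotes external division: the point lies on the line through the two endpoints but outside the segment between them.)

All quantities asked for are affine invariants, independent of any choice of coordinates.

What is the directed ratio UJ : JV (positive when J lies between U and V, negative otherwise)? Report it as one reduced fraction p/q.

UJ:JV = -1/70

Choose coordinates A = (0, 0), V = (1, 0), S = (0, 1).
1. K is the centroid of triangle VSA ⇒ K = (1/3, 1/3)
2. D lies on line SK with SD:DK = 1:2 ⇒ D = (1/9, 7/9)
3. U is the intersection of line SA and line VK ⇒ U = (0, 1/2)
4. L lies on line VA with VL:LA = 5:(-1) ⇒ L = (-1/4, 0)
5. J is the intersection of line UV and line DL ⇒ J = (-1/69, 35/69)
J = U + t·(V−U) with t = -1/69, so UJ:JV = t:(1−t) = -1/69:70/69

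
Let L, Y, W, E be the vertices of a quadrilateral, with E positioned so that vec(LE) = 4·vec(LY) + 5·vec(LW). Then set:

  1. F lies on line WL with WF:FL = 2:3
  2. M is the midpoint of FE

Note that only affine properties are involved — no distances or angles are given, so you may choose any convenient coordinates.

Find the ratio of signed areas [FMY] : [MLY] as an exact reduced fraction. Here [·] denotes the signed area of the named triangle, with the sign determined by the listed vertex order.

[FMY]:[MLY] = -17/14

Set L = (0, 0), Y = (1, 0), W = (0, 1), E = (4, 5); any affine frame gives the same invariant.
1. F lies on line WL with WF:FL = 2:3 ⇒ F = (0, 3/5)
2. M is the midpoint of FE ⇒ M = (2, 14/5)
2·[FMY] = -17/5, 2·[MLY] = 14/5
[FMY]:[MLY] = -17/5:14/5 = -17/14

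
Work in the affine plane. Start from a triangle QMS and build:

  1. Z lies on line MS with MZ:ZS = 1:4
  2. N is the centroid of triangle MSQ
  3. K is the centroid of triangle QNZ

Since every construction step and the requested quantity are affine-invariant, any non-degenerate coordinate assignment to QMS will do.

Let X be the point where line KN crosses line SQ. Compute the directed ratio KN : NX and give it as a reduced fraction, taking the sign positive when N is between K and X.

KN:NX = 2/15

Assign Q = (0, 0), M = (1, 0), S = (0, 1) — the answer is frame-independent, so this choice is without loss of generality.
1. Z lies on line MS with MZ:ZS = 1:4 ⇒ Z = (4/5, 1/5)
2. N is the centroid of triangle MSQ ⇒ N = (1/3, 1/3)
3. K is the centroid of triangle QNZ ⇒ K = (17/45, 8/45)
line KN meets SQ at X = (0, 3/2)
N = K + t·(X−K) with t = 2/17, so KN:NX = 2/17:15/17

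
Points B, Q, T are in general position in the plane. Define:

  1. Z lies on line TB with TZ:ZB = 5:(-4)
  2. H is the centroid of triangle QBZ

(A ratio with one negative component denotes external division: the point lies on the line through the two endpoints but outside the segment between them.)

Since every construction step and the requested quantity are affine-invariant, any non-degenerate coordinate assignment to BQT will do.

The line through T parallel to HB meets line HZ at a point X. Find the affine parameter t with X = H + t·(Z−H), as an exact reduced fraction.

Work in coordinates with B = (0, 0), Q = (1, 0), T = (0, 1).
1. Z lies on line TB with TZ:ZB = 5:(-4) ⇒ Z = (0, -4)
2. H is the centroid of triangle QBZ ⇒ H = (1/3, -4/3)
through T parallel to HB: direction (-1/3, 4/3); meets HZ at X = (5/12, -2/3)
X = H + t·(Z−H) with t = -1/4

t = -1/4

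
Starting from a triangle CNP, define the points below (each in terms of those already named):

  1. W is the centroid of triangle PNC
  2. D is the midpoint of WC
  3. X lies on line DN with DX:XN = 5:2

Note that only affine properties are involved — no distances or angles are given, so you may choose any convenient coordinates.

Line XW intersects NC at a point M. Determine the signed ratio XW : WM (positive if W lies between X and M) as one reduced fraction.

XW:WM = -6/7

Set C = (0, 0), N = (1, 0), P = (0, 1); any affine frame gives the same invariant.
1. W is the centroid of triangle PNC ⇒ W = (1/3, 1/3)
2. D is the midpoint of WC ⇒ D = (1/6, 1/6)
3. X lies on line DN with DX:XN = 5:2 ⇒ X = (16/21, 1/21)
line XW meets NC at M = (5/6, 0)
W = X + t·(M−X) with t = -6, so XW:WM = -6:7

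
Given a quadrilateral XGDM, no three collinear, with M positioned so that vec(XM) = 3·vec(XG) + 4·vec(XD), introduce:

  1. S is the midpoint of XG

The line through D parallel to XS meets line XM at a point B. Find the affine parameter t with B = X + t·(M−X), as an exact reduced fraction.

t = 1/4

Assign X = (0, 0), G = (1, 0), D = (0, 1), M = (3, 4) — the answer is frame-independent, so this choice is without loss of generality.
1. S is the midpoint of XG ⇒ S = (1/2, 0)
through D parallel to XS: direction (1/2, 0); meets XM at B = (3/4, 1)
B = X + t·(M−X) with t = 1/4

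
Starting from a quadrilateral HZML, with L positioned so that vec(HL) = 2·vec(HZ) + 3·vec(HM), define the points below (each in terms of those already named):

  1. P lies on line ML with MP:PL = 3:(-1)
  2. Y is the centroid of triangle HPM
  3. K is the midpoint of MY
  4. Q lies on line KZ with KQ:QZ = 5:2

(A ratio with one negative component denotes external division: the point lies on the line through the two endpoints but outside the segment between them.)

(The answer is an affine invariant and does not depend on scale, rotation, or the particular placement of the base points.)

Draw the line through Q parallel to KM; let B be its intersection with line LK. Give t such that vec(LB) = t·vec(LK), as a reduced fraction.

t = 39/14

Work in coordinates with H = (0, 0), Z = (1, 0), M = (0, 1), L = (2, 3).
1. P lies on line ML with MP:PL = 3:(-1) ⇒ P = (3, 4)
2. Y is the centroid of triangle HPM ⇒ Y = (1, 5/3)
3. K is the midpoint of MY ⇒ K = (1/2, 4/3)
4. Q lies on line KZ with KQ:QZ = 5:2 ⇒ Q = (6/7, 8/21)
through Q parallel to KM: direction (-1/2, -1/3); meets LK at B = (-61/28, -23/14)
B = L + t·(K−L) with t = 39/14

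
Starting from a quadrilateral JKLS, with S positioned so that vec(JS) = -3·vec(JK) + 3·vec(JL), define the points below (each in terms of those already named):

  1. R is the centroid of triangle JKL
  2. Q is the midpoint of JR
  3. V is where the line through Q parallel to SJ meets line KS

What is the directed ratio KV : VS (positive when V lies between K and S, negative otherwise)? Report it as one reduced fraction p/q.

Assign J = (0, 0), K = (1, 0), L = (0, 1), S = (-3, 3) — the answer is frame-independent, so this choice is without loss of generality.
1. R is the centroid of triangle JKL ⇒ R = (1/3, 1/3)
2. Q is the midpoint of JR ⇒ Q = (1/6, 1/6)
3. V is where the line through Q parallel to SJ meets line KS ⇒ V = (-5/3, 2)
V = K + t·(S−K) with t = 2/3, so KV:VS = t:(1−t) = 2/3:1/3

KV:VS = 2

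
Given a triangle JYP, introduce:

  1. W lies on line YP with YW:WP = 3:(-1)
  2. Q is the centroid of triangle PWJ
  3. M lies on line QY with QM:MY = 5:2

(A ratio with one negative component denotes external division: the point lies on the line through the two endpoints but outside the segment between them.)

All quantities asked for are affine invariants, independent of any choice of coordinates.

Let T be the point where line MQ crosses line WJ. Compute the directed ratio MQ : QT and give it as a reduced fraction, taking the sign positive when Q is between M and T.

MQ:QT = 40/7

Assign J = (0, 0), Y = (1, 0), P = (0, 1) — the answer is frame-independent, so this choice is without loss of generality.
1. W lies on line YP with YW:WP = 3:(-1) ⇒ W = (-1/2, 3/2)
2. Q is the centroid of triangle PWJ ⇒ Q = (-1/6, 5/6)
3. M lies on line QY with QM:MY = 5:2 ⇒ M = (2/3, 5/21)
line MQ meets WJ at T = (-5/16, 15/16)
Q = M + t·(T−M) with t = 40/47, so MQ:QT = 40/47:7/47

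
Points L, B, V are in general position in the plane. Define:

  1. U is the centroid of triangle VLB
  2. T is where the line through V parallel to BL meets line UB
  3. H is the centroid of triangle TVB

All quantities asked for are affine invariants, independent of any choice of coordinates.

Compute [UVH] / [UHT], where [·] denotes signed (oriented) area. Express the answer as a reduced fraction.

[UVH]:[UHT] = 1/2

Set L = (0, 0), B = (1, 0), V = (0, 1); any affine frame gives the same invariant.
1. U is the centroid of triangle VLB ⇒ U = (1/3, 1/3)
2. T is where the line through V parallel to BL meets line UB ⇒ T = (-1, 1)
3. H is the centroid of triangle TVB ⇒ H = (0, 2/3)
2·[UVH] = 1/9, 2·[UHT] = 2/9
[UVH]:[UHT] = 1/9:2/9 = 1/2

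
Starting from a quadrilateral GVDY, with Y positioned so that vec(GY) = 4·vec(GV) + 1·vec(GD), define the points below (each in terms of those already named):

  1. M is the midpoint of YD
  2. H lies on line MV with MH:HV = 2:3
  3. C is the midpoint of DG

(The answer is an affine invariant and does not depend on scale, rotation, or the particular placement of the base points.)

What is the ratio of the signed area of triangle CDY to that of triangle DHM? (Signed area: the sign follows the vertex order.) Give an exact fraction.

[CDY]:[DHM] = -5/2

Set G = (0, 0), V = (1, 0), D = (0, 1), Y = (4, 1); any affine frame gives the same invariant.
1. M is the midpoint of YD ⇒ M = (2, 1)
2. H lies on line MV with MH:HV = 2:3 ⇒ H = (8/5, 3/5)
3. C is the midpoint of DG ⇒ C = (0, 1/2)
2·[CDY] = -2, 2·[DHM] = 4/5
[CDY]:[DHM] = -2:4/5 = -5/2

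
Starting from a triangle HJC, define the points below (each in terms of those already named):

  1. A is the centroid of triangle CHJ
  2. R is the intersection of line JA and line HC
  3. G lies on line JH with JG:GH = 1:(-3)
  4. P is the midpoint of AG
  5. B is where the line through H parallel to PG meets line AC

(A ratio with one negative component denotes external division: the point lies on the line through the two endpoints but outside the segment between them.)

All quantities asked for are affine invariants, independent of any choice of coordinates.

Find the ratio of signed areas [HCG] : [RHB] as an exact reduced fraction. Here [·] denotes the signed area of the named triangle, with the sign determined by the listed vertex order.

Work in coordinates with H = (0, 0), J = (1, 0), C = (0, 1).
1. A is the centroid of triangle CHJ ⇒ A = (1/3, 1/3)
2. R is the intersection of line JA and line HC ⇒ R = (0, 1/2)
3. G lies on line JH with JG:GH = 1:(-3) ⇒ G = (3/2, 0)
4. P is the midpoint of AG ⇒ P = (11/12, 1/6)
5. B is where the line through H parallel to PG meets line AC ⇒ B = (7/12, -1/6)
2·[HCG] = -3/2, 2·[RHB] = 7/24
[HCG]:[RHB] = -3/2:7/24 = -36/7

[HCG]:[RHB] = -36/7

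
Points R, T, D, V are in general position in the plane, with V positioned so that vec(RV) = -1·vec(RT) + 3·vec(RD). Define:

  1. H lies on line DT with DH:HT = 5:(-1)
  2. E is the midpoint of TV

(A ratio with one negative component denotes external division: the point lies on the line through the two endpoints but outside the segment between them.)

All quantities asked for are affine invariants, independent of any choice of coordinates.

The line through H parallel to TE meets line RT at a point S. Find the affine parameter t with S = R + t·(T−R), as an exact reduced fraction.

t = 13/12

Work in coordinates with R = (0, 0), T = (1, 0), D = (0, 1), V = (-1, 3).
1. H lies on line DT with DH:HT = 5:(-1) ⇒ H = (5/4, -1/4)
2. E is the midpoint of TV ⇒ E = (0, 3/2)
through H parallel to TE: direction (-1, 3/2); meets RT at S = (13/12, 0)
S = R + t·(T−R) with t = 13/12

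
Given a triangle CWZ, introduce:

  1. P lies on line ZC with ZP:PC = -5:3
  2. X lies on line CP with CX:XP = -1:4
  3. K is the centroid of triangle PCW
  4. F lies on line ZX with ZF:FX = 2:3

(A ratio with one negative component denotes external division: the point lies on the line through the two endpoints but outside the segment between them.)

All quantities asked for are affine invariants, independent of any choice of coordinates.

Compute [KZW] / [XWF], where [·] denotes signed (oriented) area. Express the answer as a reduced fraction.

Set C = (0, 0), W = (1, 0), Z = (0, 1); any affine frame gives the same invariant.
1. P lies on line ZC with ZP:PC = -5:3 ⇒ P = (0, -3/2)
2. X lies on line CP with CX:XP = -1:4 ⇒ X = (0, 1/2)
3. K is the centroid of triangle PCW ⇒ K = (1/3, -1/2)
4. F lies on line ZX with ZF:FX = 2:3 ⇒ F = (0, 4/5)
2·[KZW] = -7/6, 2·[XWF] = 3/10
[KZW]:[XWF] = -7/6:3/10 = -35/9

[KZW]:[XWF] = -35/9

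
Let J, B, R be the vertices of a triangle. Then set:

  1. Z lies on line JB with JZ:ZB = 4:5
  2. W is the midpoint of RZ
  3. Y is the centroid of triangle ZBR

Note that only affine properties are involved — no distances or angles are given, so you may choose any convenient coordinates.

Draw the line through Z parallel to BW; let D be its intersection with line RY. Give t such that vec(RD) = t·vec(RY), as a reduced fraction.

t = 2

Assign J = (0, 0), B = (1, 0), R = (0, 1) — the answer is frame-independent, so this choice is without loss of generality.
1. Z lies on line JB with JZ:ZB = 4:5 ⇒ Z = (4/9, 0)
2. W is the midpoint of RZ ⇒ W = (2/9, 1/2)
3. Y is the centroid of triangle ZBR ⇒ Y = (13/27, 1/3)
through Z parallel to BW: direction (-7/9, 1/2); meets RY at D = (26/27, -1/3)
D = R + t·(Y−R) with t = 2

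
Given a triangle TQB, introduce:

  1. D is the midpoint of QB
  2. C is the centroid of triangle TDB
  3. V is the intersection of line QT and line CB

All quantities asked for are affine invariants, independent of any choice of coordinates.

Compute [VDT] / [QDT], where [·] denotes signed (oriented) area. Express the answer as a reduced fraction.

[VDT]:[QDT] = 1/3

Work in coordinates with T = (0, 0), Q = (1, 0), B = (0, 1).
1. D is the midpoint of QB ⇒ D = (1/2, 1/2)
2. C is the centroid of triangle TDB ⇒ C = (1/6, 1/2)
3. V is the intersection of line QT and line CB ⇒ V = (1/3, 0)
2·[VDT] = 1/6, 2·[QDT] = 1/2
[VDT]:[QDT] = 1/6:1/2 = 1/3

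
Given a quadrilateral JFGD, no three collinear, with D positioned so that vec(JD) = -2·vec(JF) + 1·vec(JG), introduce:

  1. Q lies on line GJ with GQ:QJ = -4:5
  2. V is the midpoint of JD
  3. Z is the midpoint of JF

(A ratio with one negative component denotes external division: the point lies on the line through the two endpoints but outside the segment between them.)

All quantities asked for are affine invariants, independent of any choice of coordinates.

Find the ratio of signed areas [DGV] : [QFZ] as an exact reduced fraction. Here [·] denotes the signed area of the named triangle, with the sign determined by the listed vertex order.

[DGV]:[QFZ] = 2/5

Assign J = (0, 0), F = (1, 0), G = (0, 1), D = (-2, 1) — the answer is frame-independent, so this choice is without loss of generality.
1. Q lies on line GJ with GQ:QJ = -4:5 ⇒ Q = (0, 5)
2. V is the midpoint of JD ⇒ V = (-1, 1/2)
3. Z is the midpoint of JF ⇒ Z = (1/2, 0)
2·[DGV] = -1, 2·[QFZ] = -5/2
[DGV]:[QFZ] = -1:-5/2 = 2/5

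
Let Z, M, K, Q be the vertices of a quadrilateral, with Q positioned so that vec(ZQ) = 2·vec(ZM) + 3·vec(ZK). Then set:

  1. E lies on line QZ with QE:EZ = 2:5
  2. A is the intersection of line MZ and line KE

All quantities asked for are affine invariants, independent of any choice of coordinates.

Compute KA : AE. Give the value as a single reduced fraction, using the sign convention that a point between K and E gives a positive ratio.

Work in coordinates with Z = (0, 0), M = (1, 0), K = (0, 1), Q = (2, 3).
1. E lies on line QZ with QE:EZ = 2:5 ⇒ E = (10/7, 15/7)
2. A is the intersection of line MZ and line KE ⇒ A = (-5/4, 0)
A = K + t·(E−K) with t = -7/8, so KA:AE = t:(1−t) = -7/8:15/8

KA:AE = -7/15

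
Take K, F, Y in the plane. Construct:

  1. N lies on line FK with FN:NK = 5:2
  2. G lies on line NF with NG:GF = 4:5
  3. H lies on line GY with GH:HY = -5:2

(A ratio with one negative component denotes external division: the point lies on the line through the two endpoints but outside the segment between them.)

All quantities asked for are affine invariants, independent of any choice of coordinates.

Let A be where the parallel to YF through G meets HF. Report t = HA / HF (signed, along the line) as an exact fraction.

Set K = (0, 0), F = (1, 0), Y = (0, 1); any affine frame gives the same invariant.
1. N lies on line FK with FN:NK = 5:2 ⇒ N = (2/7, 0)
2. G lies on line NF with NG:GF = 4:5 ⇒ G = (38/63, 0)
3. H lies on line GY with GH:HY = -5:2 ⇒ H = (-76/189, 5/3)
through G parallel to YF: direction (1, -1); meets HF at A = (391/126, -5/2)
A = H + t·(F−H) with t = 5/2

t = 5/2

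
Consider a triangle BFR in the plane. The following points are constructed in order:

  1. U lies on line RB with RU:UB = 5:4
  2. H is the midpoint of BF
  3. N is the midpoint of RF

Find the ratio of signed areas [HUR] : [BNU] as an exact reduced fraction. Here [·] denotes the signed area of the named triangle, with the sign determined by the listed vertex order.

[HUR]:[BNU] = -5/4

Work in coordinates with B = (0, 0), F = (1, 0), R = (0, 1).
1. U lies on line RB with RU:UB = 5:4 ⇒ U = (0, 4/9)
2. H is the midpoint of BF ⇒ H = (1/2, 0)
3. N is the midpoint of RF ⇒ N = (1/2, 1/2)
2·[HUR] = -5/18, 2·[BNU] = 2/9
[HUR]:[BNU] = -5/18:2/9 = -5/4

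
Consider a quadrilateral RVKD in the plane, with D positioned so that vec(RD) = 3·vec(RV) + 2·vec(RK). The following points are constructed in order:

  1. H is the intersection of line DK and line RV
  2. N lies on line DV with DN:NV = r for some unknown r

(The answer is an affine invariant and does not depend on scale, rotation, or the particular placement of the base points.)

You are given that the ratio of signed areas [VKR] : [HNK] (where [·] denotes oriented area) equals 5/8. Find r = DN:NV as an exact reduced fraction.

Set R = (0, 0), V = (1, 0), K = (0, 1), D = (3, 2); any affine frame gives the same invariant.
1. H is the intersection of line DK and line RV ⇒ H = (-3, 0)
2. With DN:NV = r, write λ = r/(r+1) so N = D + λ·(V−D); N is affine-linear in λ
Every point depending on N is an affine combination of N and λ-independent points, so each such coordinate is linear in λ; the λ² term in each signed area is a multiple of (V−D)×(V−D) = 0, so 2·[VKR] and 2·[HNK] are each linear in λ. Evaluating at λ=0 and λ=1:
  2·[VKR] = 1,   2·[HNK] = 4·λ
So [VKR]:[HNK] = (1) / (4·λ). Setting this equal to 5/8:
  1 = 5/8·(4·λ)  ⇒  λ = 2/5
Then r = λ/(1−λ) = (2/5)/(3/5) = 2/3. Check: with r = 2/3, N = (11/5, 6/5) and [VKR]:[HNK] = 5/8 as required.

r = 2/3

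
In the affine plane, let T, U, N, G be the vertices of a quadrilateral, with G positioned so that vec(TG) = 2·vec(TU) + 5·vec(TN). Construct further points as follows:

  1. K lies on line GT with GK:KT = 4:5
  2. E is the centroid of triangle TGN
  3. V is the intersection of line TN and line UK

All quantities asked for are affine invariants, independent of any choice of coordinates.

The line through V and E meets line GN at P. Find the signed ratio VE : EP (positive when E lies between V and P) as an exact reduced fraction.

VE:EP = 77

Choose coordinates T = (0, 0), U = (1, 0), N = (0, 1), G = (2, 5).
1. K lies on line GT with GK:KT = 4:5 ⇒ K = (10/9, 25/9)
2. E is the centroid of triangle TGN ⇒ E = (2/3, 2)
3. V is the intersection of line TN and line UK ⇒ V = (0, -25)
line VE meets GN at P = (52/77, 181/77)
E = V + t·(P−V) with t = 77/78, so VE:EP = 77/78:1/78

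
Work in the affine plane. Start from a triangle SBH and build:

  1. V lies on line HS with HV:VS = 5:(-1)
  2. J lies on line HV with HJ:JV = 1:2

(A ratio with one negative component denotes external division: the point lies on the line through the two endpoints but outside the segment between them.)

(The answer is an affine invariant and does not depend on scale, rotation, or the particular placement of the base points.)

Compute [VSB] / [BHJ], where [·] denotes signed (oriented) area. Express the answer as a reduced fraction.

[VSB]:[BHJ] = -3/5

Choose coordinates S = (0, 0), B = (1, 0), H = (0, 1).
1. V lies on line HS with HV:VS = 5:(-1) ⇒ V = (0, -1/4)
2. J lies on line HV with HJ:JV = 1:2 ⇒ J = (0, 7/12)
2·[VSB] = -1/4, 2·[BHJ] = 5/12
[VSB]:[BHJ] = -1/4:5/12 = -3/5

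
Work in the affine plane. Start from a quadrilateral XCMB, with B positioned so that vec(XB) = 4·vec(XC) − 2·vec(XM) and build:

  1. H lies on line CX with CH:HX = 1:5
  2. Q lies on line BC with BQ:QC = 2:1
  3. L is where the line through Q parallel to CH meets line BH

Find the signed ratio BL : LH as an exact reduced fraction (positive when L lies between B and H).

Set X = (0, 0), C = (1, 0), M = (0, 1), B = (4, -2); any affine frame gives the same invariant.
1. H lies on line CX with CH:HX = 1:5 ⇒ H = (5/6, 0)
2. Q lies on line BC with BQ:QC = 2:1 ⇒ Q = (2, -2/3)
3. L is where the line through Q parallel to CH meets line BH ⇒ L = (17/9, -2/3)
L = B + t·(H−B) with t = 2/3, so BL:LH = t:(1−t) = 2/3:1/3

BL:LH = 2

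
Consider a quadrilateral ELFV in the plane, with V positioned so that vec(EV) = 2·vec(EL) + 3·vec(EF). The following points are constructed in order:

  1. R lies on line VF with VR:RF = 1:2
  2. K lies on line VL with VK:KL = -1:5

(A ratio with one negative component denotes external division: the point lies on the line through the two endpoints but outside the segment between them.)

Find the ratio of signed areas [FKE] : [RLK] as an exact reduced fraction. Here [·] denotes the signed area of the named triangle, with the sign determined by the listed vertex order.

Choose coordinates E = (0, 0), L = (1, 0), F = (0, 1), V = (2, 3).
1. R lies on line VF with VR:RF = 1:2 ⇒ R = (4/3, 7/3)
2. K lies on line VL with VK:KL = -1:5 ⇒ K = (9/4, 15/4)
2·[FKE] = -9/4, 2·[RLK] = 5/3
[FKE]:[RLK] = -9/4:5/3 = -27/20

[FKE]:[RLK] = -27/20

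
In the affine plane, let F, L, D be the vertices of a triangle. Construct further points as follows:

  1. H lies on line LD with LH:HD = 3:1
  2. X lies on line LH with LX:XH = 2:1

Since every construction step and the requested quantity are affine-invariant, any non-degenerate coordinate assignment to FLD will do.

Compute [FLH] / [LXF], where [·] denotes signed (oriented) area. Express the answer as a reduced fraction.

[FLH]:[LXF] = 3/2

Set F = (0, 0), L = (1, 0), D = (0, 1); any affine frame gives the same invariant.
1. H lies on line LD with LH:HD = 3:1 ⇒ H = (1/4, 3/4)
2. X lies on line LH with LX:XH = 2:1 ⇒ X = (1/2, 1/2)
2·[FLH] = 3/4, 2·[LXF] = 1/2
[FLH]:[LXF] = 3/4:1/2 = 3/2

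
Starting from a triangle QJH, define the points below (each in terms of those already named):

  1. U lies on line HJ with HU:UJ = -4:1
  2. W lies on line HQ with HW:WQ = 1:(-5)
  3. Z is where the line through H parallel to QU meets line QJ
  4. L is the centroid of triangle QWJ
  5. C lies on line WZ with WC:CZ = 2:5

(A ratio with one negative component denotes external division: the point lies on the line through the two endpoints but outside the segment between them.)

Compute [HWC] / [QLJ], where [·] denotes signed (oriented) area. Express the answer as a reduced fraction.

[HWC]:[QLJ] = 24/35

Work in coordinates with Q = (0, 0), J = (1, 0), H = (0, 1).
1. U lies on line HJ with HU:UJ = -4:1 ⇒ U = (4/3, -1/3)
2. W lies on line HQ with HW:WQ = 1:(-5) ⇒ W = (0, 5/4)
3. Z is where the line through H parallel to QU meets line QJ ⇒ Z = (4, 0)
4. L is the centroid of triangle QWJ ⇒ L = (1/3, 5/12)
5. C lies on line WZ with WC:CZ = 2:5 ⇒ C = (8/7, 25/28)
2·[HWC] = -2/7, 2·[QLJ] = -5/12
[HWC]:[QLJ] = -2/7:-5/12 = 24/35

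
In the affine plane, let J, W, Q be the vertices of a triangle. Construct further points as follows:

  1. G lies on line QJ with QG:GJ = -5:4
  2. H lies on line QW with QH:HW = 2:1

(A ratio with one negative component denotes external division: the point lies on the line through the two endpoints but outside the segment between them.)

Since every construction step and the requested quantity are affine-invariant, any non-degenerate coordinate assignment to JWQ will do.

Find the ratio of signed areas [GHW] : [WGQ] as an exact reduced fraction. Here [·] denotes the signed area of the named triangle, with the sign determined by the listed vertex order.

[GHW]:[WGQ] = 1/3

Set J = (0, 0), W = (1, 0), Q = (0, 1); any affine frame gives the same invariant.
1. G lies on line QJ with QG:GJ = -5:4 ⇒ G = (0, -4)
2. H lies on line QW with QH:HW = 2:1 ⇒ H = (2/3, 1/3)
2·[GHW] = -5/3, 2·[WGQ] = -5
[GHW]:[WGQ] = -5/3:-5 = 1/3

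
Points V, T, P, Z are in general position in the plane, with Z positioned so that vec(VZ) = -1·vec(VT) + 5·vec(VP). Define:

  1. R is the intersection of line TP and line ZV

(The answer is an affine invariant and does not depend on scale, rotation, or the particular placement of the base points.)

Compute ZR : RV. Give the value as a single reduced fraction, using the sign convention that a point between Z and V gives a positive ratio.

ZR:RV = 3

Work in coordinates with V = (0, 0), T = (1, 0), P = (0, 1), Z = (-1, 5).
1. R is the intersection of line TP and line ZV ⇒ R = (-1/4, 5/4)
R = Z + t·(V−Z) with t = 3/4, so ZR:RV = t:(1−t) = 3/4:1/4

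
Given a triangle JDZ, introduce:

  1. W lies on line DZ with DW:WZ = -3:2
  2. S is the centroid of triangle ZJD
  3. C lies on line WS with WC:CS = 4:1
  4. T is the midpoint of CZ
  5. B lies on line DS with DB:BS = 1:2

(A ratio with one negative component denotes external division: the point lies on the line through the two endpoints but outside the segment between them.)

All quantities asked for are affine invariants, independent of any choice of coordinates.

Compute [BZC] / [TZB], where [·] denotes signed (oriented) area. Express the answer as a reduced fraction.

[BZC]:[TZB] = -2

Set J = (0, 0), D = (1, 0), Z = (0, 1); any affine frame gives the same invariant.
1. W lies on line DZ with DW:WZ = -3:2 ⇒ W = (-2, 3)
2. S is the centroid of triangle ZJD ⇒ S = (1/3, 1/3)
3. C lies on line WS with WC:CS = 4:1 ⇒ C = (-2/15, 13/15)
4. T is the midpoint of CZ ⇒ T = (-1/15, 14/15)
5. B lies on line DS with DB:BS = 1:2 ⇒ B = (7/9, 1/9)
2·[BZC] = 2/9, 2·[TZB] = -1/9
[BZC]:[TZB] = 2/9:-1/9 = -2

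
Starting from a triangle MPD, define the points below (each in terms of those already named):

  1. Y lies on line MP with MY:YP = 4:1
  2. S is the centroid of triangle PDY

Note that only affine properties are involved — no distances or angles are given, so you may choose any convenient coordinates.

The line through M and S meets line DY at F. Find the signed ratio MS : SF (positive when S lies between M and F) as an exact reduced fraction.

MS:SF = -13

Work in coordinates with M = (0, 0), P = (1, 0), D = (0, 1).
1. Y lies on line MP with MY:YP = 4:1 ⇒ Y = (4/5, 0)
2. S is the centroid of triangle PDY ⇒ S = (3/5, 1/3)
line MS meets DY at F = (36/65, 4/13)
S = M + t·(F−M) with t = 13/12, so MS:SF = 13/12:-1/12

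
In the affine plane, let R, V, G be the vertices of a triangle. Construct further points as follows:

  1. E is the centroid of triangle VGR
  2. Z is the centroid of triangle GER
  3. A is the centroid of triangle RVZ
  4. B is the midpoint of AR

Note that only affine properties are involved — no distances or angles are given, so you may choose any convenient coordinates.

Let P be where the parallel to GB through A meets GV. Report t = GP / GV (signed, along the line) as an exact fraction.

Assign R = (0, 0), V = (1, 0), G = (0, 1) — the answer is frame-independent, so this choice is without loss of generality.
1. E is the centroid of triangle VGR ⇒ E = (1/3, 1/3)
2. Z is the centroid of triangle GER ⇒ Z = (1/9, 4/9)
3. A is the centroid of triangle RVZ ⇒ A = (10/27, 4/27)
4. B is the midpoint of AR ⇒ B = (5/27, 2/27)
through A parallel to GB: direction (5/27, -25/27); meets GV at P = (1/4, 3/4)
P = G + t·(V−G) with t = 1/4

t = 1/4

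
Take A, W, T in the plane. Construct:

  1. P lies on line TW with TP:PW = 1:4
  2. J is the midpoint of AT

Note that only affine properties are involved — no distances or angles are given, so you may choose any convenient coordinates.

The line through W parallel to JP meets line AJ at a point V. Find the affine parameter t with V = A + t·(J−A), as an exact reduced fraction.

t = -3

Work in coordinates with A = (0, 0), W = (1, 0), T = (0, 1).
1. P lies on line TW with TP:PW = 1:4 ⇒ P = (1/5, 4/5)
2. J is the midpoint of AT ⇒ J = (0, 1/2)
through W parallel to JP: direction (1/5, 3/10); meets AJ at V = (0, -3/2)
V = A + t·(J−A) with t = -3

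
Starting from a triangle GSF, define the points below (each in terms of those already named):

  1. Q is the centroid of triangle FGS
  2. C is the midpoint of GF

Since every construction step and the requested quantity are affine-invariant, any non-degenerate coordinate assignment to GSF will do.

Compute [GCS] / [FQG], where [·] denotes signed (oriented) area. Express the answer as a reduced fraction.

Assign G = (0, 0), S = (1, 0), F = (0, 1) — the answer is frame-independent, so this choice is without loss of generality.
1. Q is the centroid of triangle FGS ⇒ Q = (1/3, 1/3)
2. C is the midpoint of GF ⇒ C = (0, 1/2)
2·[GCS] = -1/2, 2·[FQG] = -1/3
[GCS]:[FQG] = -1/2:-1/3 = 3/2

[GCS]:[FQG] = 3/2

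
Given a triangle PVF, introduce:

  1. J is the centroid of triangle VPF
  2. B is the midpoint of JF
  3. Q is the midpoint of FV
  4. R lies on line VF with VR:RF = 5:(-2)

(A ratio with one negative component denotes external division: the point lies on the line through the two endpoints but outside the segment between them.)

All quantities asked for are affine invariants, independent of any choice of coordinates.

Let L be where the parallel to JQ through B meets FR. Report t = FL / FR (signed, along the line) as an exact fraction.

Work in coordinates with P = (0, 0), V = (1, 0), F = (0, 1).
1. J is the centroid of triangle VPF ⇒ J = (1/3, 1/3)
2. B is the midpoint of JF ⇒ B = (1/6, 2/3)
3. Q is the midpoint of FV ⇒ Q = (1/2, 1/2)
4. R lies on line VF with VR:RF = 5:(-2) ⇒ R = (-2/3, 5/3)
through B parallel to JQ: direction (1/6, 1/6); meets FR at L = (1/4, 3/4)
L = F + t·(R−F) with t = -3/8

t = -3/8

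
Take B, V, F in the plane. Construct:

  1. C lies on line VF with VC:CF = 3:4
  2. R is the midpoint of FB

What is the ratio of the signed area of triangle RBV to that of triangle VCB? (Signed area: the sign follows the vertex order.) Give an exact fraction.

Choose coordinates B = (0, 0), V = (1, 0), F = (0, 1).
1. C lies on line VF with VC:CF = 3:4 ⇒ C = (4/7, 3/7)
2. R is the midpoint of FB ⇒ R = (0, 1/2)
2·[RBV] = 1/2, 2·[VCB] = 3/7
[RBV]:[VCB] = 1/2:3/7 = 7/6

[RBV]:[VCB] = 7/6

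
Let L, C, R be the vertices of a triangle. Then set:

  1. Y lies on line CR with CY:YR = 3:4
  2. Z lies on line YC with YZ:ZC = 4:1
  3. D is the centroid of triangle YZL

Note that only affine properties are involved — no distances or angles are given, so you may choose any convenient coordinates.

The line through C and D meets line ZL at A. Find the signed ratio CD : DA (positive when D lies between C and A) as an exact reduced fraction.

CD:DA = -7/4

Assign L = (0, 0), C = (1, 0), R = (0, 1) — the answer is frame-independent, so this choice is without loss of generality.
1. Y lies on line CR with CY:YR = 3:4 ⇒ Y = (4/7, 3/7)
2. Z lies on line YC with YZ:ZC = 4:1 ⇒ Z = (32/35, 3/35)
3. D is the centroid of triangle YZL ⇒ D = (52/105, 6/35)
line CD meets ZL at A = (192/245, 18/245)
D = C + t·(A−C) with t = 7/3, so CD:DA = 7/3:-4/3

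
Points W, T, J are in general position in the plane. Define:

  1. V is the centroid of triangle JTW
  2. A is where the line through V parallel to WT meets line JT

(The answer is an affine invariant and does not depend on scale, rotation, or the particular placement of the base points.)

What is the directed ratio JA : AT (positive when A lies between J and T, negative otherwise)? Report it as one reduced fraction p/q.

Choose coordinates W = (0, 0), T = (1, 0), J = (0, 1).
1. V is the centroid of triangle JTW ⇒ V = (1/3, 1/3)
2. A is where the line through V parallel to WT meets line JT ⇒ A = (2/3, 1/3)
A = J + t·(T−J) with t = 2/3, so JA:AT = t:(1−t) = 2/3:1/3

JA:AT = 2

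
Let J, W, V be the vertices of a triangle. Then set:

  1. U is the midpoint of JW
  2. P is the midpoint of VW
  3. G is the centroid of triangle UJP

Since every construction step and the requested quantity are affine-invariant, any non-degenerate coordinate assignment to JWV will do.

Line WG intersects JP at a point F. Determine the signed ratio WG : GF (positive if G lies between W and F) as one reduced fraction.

WG:GF = 5

Choose coordinates J = (0, 0), W = (1, 0), V = (0, 1).
1. U is the midpoint of JW ⇒ U = (1/2, 0)
2. P is the midpoint of VW ⇒ P = (1/2, 1/2)
3. G is the centroid of triangle UJP ⇒ G = (1/3, 1/6)
line WG meets JP at F = (1/5, 1/5)
G = W + t·(F−W) with t = 5/6, so WG:GF = 5/6:1/6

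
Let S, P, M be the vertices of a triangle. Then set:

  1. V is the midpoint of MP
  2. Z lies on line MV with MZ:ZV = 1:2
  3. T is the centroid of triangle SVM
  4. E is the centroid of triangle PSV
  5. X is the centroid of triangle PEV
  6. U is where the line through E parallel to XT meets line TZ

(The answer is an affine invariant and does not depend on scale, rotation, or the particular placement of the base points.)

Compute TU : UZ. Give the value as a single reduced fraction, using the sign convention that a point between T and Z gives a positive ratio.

TU:UZ = -4/13

Assign S = (0, 0), P = (1, 0), M = (0, 1) — the answer is frame-independent, so this choice is without loss of generality.
1. V is the midpoint of MP ⇒ V = (1/2, 1/2)
2. Z lies on line MV with MZ:ZV = 1:2 ⇒ Z = (1/6, 5/6)
3. T is the centroid of triangle SVM ⇒ T = (1/6, 1/2)
4. E is the centroid of triangle PSV ⇒ E = (1/2, 1/6)
5. X is the centroid of triangle PEV ⇒ X = (2/3, 2/9)
6. U is where the line through E parallel to XT meets line TZ ⇒ U = (1/6, 19/54)
U = T + t·(Z−T) with t = -4/9, so TU:UZ = t:(1−t) = -4/9:13/9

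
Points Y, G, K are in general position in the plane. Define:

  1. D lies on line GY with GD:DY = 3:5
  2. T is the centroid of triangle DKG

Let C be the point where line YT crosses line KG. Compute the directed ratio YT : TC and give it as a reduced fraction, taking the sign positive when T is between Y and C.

Assign Y = (0, 0), G = (1, 0), K = (0, 1) — the answer is frame-independent, so this choice is without loss of generality.
1. D lies on line GY with GD:DY = 3:5 ⇒ D = (5/8, 0)
2. T is the centroid of triangle DKG ⇒ T = (13/24, 1/3)
line YT meets KG at C = (13/21, 8/21)
T = Y + t·(C−Y) with t = 7/8, so YT:TC = 7/8:1/8

YT:TC = 7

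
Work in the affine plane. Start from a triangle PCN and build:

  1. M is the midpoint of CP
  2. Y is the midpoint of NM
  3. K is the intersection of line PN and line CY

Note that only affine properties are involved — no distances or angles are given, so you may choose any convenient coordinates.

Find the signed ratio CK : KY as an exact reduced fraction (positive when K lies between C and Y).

CK:KY = -4

Assign P = (0, 0), C = (1, 0), N = (0, 1) — the answer is frame-independent, so this choice is without loss of generality.
1. M is the midpoint of CP ⇒ M = (1/2, 0)
2. Y is the midpoint of NM ⇒ Y = (1/4, 1/2)
3. K is the intersection of line PN and line CY ⇒ K = (0, 2/3)
K = C + t·(Y−C) with t = 4/3, so CK:KY = t:(1−t) = 4/3:-1/3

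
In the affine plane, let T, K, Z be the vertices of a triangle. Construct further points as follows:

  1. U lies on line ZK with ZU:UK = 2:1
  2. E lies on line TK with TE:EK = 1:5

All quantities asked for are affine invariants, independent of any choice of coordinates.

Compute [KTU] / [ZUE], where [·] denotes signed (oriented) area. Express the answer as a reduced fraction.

[KTU]:[ZUE] = 3/5

Assign T = (0, 0), K = (1, 0), Z = (0, 1) — the answer is frame-independent, so this choice is without loss of generality.
1. U lies on line ZK with ZU:UK = 2:1 ⇒ U = (2/3, 1/3)
2. E lies on line TK with TE:EK = 1:5 ⇒ E = (1/6, 0)
2·[KTU] = -1/3, 2·[ZUE] = -5/9
[KTU]:[ZUE] = -1/3:-5/9 = 3/5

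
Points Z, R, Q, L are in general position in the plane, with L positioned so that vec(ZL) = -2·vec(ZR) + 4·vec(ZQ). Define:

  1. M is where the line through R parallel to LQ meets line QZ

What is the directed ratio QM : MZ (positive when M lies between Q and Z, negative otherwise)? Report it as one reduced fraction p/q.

Assign Z = (0, 0), R = (1, 0), Q = (0, 1), L = (-2, 4) — the answer is frame-independent, so this choice is without loss of generality.
1. M is where the line through R parallel to LQ meets line QZ ⇒ M = (0, 3/2)
M = Q + t·(Z−Q) with t = -1/2, so QM:MZ = t:(1−t) = -1/2:3/2

QM:MZ = -1/3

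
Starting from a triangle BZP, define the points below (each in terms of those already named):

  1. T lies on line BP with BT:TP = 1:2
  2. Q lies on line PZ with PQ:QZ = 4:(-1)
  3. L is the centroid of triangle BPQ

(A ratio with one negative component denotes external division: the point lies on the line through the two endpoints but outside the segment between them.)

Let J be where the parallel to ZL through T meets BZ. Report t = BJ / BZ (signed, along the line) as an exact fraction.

Choose coordinates B = (0, 0), Z = (1, 0), P = (0, 1).
1. T lies on line BP with BT:TP = 1:2 ⇒ T = (0, 1/3)
2. Q lies on line PZ with PQ:QZ = 4:(-1) ⇒ Q = (4/3, -1/3)
3. L is the centroid of triangle BPQ ⇒ L = (4/9, 2/9)
through T parallel to ZL: direction (-5/9, 2/9); meets BZ at J = (5/6, 0)
J = B + t·(Z−B) with t = 5/6

t = 5/6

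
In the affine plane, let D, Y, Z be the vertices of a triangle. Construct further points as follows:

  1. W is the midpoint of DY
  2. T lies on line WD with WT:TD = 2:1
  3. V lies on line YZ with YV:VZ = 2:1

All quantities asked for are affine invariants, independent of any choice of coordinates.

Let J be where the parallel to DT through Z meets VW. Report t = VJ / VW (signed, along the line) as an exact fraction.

t = -1/2

Set D = (0, 0), Y = (1, 0), Z = (0, 1); any affine frame gives the same invariant.
1. W is the midpoint of DY ⇒ W = (1/2, 0)
2. T lies on line WD with WT:TD = 2:1 ⇒ T = (1/6, 0)
3. V lies on line YZ with YV:VZ = 2:1 ⇒ V = (1/3, 2/3)
through Z parallel to DT: direction (1/6, 0); meets VW at J = (1/4, 1)
J = V + t·(W−V) with t = -1/2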